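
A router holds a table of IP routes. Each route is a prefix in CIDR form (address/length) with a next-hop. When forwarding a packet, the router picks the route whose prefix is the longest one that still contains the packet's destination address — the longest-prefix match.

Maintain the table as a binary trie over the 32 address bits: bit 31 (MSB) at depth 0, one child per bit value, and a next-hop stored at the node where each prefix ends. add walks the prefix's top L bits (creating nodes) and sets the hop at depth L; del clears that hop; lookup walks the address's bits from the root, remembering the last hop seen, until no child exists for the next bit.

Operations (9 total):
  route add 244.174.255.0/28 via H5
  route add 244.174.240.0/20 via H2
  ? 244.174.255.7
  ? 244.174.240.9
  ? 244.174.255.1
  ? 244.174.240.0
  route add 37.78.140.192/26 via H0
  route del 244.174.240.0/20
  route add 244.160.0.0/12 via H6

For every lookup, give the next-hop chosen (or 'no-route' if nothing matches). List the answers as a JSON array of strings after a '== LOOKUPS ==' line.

Trace:
  add 244.174.255.0/28 -> H5 at depth 28
  add 244.174.240.0/20 -> H2 at depth 20
  lookup 244.174.255.7: bits 1111010010101110111111110000 walk d0:-→d1:-→d2:-→d3:-→d4:-→d5:-→d6:-→d7:-→d8:-→d9:-→d10:-→d11:-→d12:-→d13:-→d14:-→d15:-→d16:-→d17:-→d18:-→d19:-→d20:H2→d21:-→d22:-→d23:-→d24:-→d25:-→d26:-→d27:-→d28:H5 -> H5
  lookup 244.174.240.9: bits 11110100101011101111 walk d0:-→d1:-→d2:-→d3:-→d4:-→d5:-→d6:-→d7:-→d8:-→d9:-→d10:-→d11:-→d12:-→d13:-→d14:-→d15:-→d16:-→d17:-→d18:-→d19:-→d20:H2 -> H2
  lookup 244.174.255.1: bits 1111010010101110111111110000 walk d0:-→d1:-→d2:-→d3:-→d4:-→d5:-→d6:-→d7:-→d8:-→d9:-→d10:-→d11:-→d12:-→d13:-→d14:-→d15:-→d16:-→d17:-→d18:-→d19:-→d20:H2→d21:-→d22:-→d23:-→d24:-→d25:-→d26:-→d27:-→d28:H5 -> H5
  lookup 244.174.240.0: bits 11110100101011101111 walk d0:-→d1:-→d2:-→d3:-→d4:-→d5:-→d6:-→d7:-→d8:-→d9:-→d10:-→d11:-→d12:-→d13:-→d14:-→d15:-→d16:-→d17:-→d18:-→d19:-→d20:H2 -> H2
  add 37.78.140.192/26 -> H0 at depth 26
  - 244.174.240.0/20 clear@20
  add 244.160.0.0/12 -> H6 at depth 12

== LOOKUPS ==
["H5","H2","H5","H2"]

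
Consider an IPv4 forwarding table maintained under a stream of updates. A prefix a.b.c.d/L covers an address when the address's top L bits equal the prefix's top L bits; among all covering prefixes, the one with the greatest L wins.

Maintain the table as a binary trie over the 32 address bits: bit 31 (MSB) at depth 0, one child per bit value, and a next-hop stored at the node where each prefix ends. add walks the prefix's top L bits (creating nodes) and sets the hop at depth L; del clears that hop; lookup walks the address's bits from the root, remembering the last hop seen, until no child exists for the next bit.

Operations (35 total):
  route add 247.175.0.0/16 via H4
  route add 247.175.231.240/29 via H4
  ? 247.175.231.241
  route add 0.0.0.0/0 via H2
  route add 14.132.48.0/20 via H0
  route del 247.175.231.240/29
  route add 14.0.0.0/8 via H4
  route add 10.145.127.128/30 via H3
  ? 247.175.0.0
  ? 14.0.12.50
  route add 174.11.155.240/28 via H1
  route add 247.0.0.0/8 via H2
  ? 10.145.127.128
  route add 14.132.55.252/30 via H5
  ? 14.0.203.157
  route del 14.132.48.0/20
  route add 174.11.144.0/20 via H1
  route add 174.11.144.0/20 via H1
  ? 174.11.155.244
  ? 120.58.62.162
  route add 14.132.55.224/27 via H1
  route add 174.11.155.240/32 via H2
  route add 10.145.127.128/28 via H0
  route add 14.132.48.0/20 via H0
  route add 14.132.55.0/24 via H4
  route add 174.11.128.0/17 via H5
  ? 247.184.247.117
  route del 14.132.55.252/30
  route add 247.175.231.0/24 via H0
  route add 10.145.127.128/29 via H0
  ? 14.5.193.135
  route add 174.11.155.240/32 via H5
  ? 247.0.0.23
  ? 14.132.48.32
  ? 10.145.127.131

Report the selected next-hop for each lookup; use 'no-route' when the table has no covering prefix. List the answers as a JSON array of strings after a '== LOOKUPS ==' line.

Apply in order:
  + 247.175.0.0/16 (H4) depth=16
  + 247.175.231.240/29 (H4) depth=29
  lookup 247.175.231.241: bits 11110111101011111110011111110 walk d0:-→d1:-→d2:-→d3:-→d4:-→d5:-→d6:-→d7:-→d8:-→d9:-→d10:-→d11:-→d12:-→d13:-→d14:-→d15:-→d16:H4→d17:-→d18:-→d19:-→d20:-→d21:-→d22:-→d23:-→d24:-→d25:-→d26:-→d27:-→d28:-→d29:H4 -> H4
  + 0.0.0.0/0 (H2) depth=0
  + 14.132.48.0/20 (H0) depth=20
  del 247.175.231.240/29 (clear depth 29)
  + 14.0.0.0/8 (H4) depth=8
  + 10.145.127.128/30 (H3) depth=30
  lookup 247.175.0.0: bits 1111011110101111 walk d0:H2→d1:-→d2:-→d3:-→d4:-→d5:-→d6:-→d7:-→d8:-→d9:-→d10:-→d11:-→d12:-→d13:-→d14:-→d15:-→d16:H4 -> H4
  lookup 14.0.12.50: bits 00001110 walk d0:H2→d1:-→d2:-→d3:-→d4:-→d5:-→d6:-→d7:-→d8:H4 -> H4
  + 174.11.155.240/28 (H1) depth=28
  + 247.0.0.0/8 (H2) depth=8
  lookup 10.145.127.128: bits 000010101001000101111111100000 walk d0:H2→d1:-→d2:-→d3:-→d4:-→d5:-→d6:-→d7:-→d8:-→d9:-→d10:-→d11:-→d12:-→d13:-→d14:-→d15:-→d16:-→d17:-→d18:-→d19:-→d20:-→d21:-→d22:-→d23:-→d24:-→d25:-→d26:-→d27:-→d28:-→d29:-→d30:H3 -> H3
  + 14.132.55.252/30 (H5) depth=30
  lookup 14.0.203.157: bits 00001110 walk d0:H2→d1:-→d2:-→d3:-→d4:-→d5:-→d6:-→d7:-→d8:H4 -> H4
  del 14.132.48.0/20 (clear depth 20)
  + 174.11.144.0/20 (H1) depth=20
  + 174.11.144.0/20 (H1) depth=20
  lookup 174.11.155.244: bits 1010111000001011100110111111 walk d0:H2→d1:-→d2:-→d3:-→d4:-→d5:-→d6:-→d7:-→d8:-→d9:-→d10:-→d11:-→d12:-→d13:-→d14:-→d15:-→d16:-→d17:-→d18:-→d19:-→d20:H1→d21:-→d22:-→d23:-→d24:-→d25:-→d26:-→d27:-→d28:H1 -> H1
  lookup 120.58.62.162: bits 0 walk d0:H2→d1:- -> H2
  + 14.132.55.224/27 (H1) depth=27
  + 174.11.155.240/32 (H2) depth=32
  + 10.145.127.128/28 (H0) depth=28
  + 14.132.48.0/20 (H0) depth=20
  + 14.132.55.0/24 (H4) depth=24
  + 174.11.128.0/17 (H5) depth=17
  lookup 247.184.247.117: bits 11110111101 walk d0:H2→d1:-→d2:-→d3:-→d4:-→d5:-→d6:-→d7:-→d8:H2→d9:-→d10:-→d11:- -> H2
  del 14.132.55.252/30 (clear depth 30)
  + 247.175.231.0/24 (H0) depth=24
  + 10.145.127.128/29 (H0) depth=29
  lookup 14.5.193.135: bits 00001110 walk d0:H2→d1:-→d2:-→d3:-→d4:-→d5:-→d6:-→d7:-→d8:H4 -> H4
  + 174.11.155.240/32 (H5) depth=32
  lookup 247.0.0.23: bits 11110111 walk d0:H2→d1:-→d2:-→d3:-→d4:-→d5:-→d6:-→d7:-→d8:H2 -> H2
  lookup 14.132.48.32: bits 000011101000010000110 walk d0:H2→d1:-→d2:-→d3:-→d4:-→d5:-→d6:-→d7:-→d8:H4→d9:-→d10:-→d11:-→d12:-→d13:-→d14:-→d15:-→d16:-→d17:-→d18:-→d19:-→d20:H0→d21:- -> H0
  lookup 10.145.127.131: bits 000010101001000101111111100000 walk d0:H2→d1:-→d2:-→d3:-→d4:-→d5:-→d6:-→d7:-→d8:-→d9:-→d10:-→d11:-→d12:-→d13:-→d14:-→d15:-→d16:-→d17:-→d18:-→d19:-→d20:-→d21:-→d22:-→d23:-→d24:-→d25:-→d26:-→d27:-→d28:H0→d29:H0→d30:H3 -> H3

== LOOKUPS ==
["H4","H4","H4","H3","H4","H1","H2","H2","H4","H2","H0","H3"]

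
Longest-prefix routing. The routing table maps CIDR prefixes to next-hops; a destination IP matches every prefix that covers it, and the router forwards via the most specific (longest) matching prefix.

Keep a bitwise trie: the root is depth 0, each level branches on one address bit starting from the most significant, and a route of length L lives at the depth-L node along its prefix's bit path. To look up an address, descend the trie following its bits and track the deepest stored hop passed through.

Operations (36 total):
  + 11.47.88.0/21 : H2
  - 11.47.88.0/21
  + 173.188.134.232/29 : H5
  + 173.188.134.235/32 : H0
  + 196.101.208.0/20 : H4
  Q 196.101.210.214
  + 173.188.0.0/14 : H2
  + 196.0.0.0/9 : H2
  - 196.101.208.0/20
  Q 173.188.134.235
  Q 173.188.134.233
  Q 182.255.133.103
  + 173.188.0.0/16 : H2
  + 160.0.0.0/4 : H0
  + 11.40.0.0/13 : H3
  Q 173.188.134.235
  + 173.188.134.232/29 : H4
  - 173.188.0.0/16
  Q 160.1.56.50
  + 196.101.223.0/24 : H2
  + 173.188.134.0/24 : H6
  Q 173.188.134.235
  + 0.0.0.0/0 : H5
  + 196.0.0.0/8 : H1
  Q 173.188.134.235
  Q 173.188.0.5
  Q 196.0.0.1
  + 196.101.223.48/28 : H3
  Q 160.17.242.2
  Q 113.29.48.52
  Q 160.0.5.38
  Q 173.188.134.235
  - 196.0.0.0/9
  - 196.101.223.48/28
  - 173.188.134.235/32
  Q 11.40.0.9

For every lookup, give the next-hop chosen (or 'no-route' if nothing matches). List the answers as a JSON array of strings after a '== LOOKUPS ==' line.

Process each operation:
  + 11.47.88.0/21 (H2) depth=21
  del 11.47.88.0/21 (clear depth 21)
  + 173.188.134.232/29 (H5) depth=29
  + 173.188.134.235/32 (H0) depth=32
  + 196.101.208.0/20 (H4) depth=20
  lookup 196.101.210.214: bits 11000100011001011101 walk d0:-→d1:-→d2:-→d3:-→d4:-→d5:-→d6:-→d7:-→d8:-→d9:-→d10:-→d11:-→d12:-→d13:-→d14:-→d15:-→d16:-→d17:-→d18:-→d19:-→d20:H4 -> H4
  + 173.188.0.0/14 (H2) depth=14
  + 196.0.0.0/9 (H2) depth=9
  del 196.101.208.0/20 (clear depth 20)
  lookup 173.188.134.235: bits 10101101101111001000011011101011 walk d0:-→d1:-→d2:-→d3:-→d4:-→d5:-→d6:-→d7:-→d8:-→d9:-→d10:-→d11:-→d12:-→d13:-→d14:H2→d15:-→d16:-→d17:-→d18:-→d19:-→d20:-→d21:-→d22:-→d23:-→d24:-→d25:-→d26:-→d27:-→d28:-→d29:H5→d30:-→d31:-→d32:H0 -> H0
  lookup 173.188.134.233: bits 101011011011110010000110111010 walk d0:-→d1:-→d2:-→d3:-→d4:-→d5:-→d6:-→d7:-→d8:-→d9:-→d10:-→d11:-→d12:-→d13:-→d14:H2→d15:-→d16:-→d17:-→d18:-→d19:-→d20:-→d21:-→d22:-→d23:-→d24:-→d25:-→d26:-→d27:-→d28:-→d29:H5→d30:- -> H5
  lookup 182.255.133.103: bits 101 walk d0:-→d1:-→d2:-→d3:- -> no-route
  + 173.188.0.0/16 (H2) depth=16
  + 160.0.0.0/4 (H0) depth=4
  + 11.40.0.0/13 (H3) depth=13
  lookup 173.188.134.235: bits 10101101101111001000011011101011 walk d0:-→d1:-→d2:-→d3:-→d4:H0→d5:-→d6:-→d7:-→d8:-→d9:-→d10:-→d11:-→d12:-→d13:-→d14:H2→d15:-→d16:H2→d17:-→d18:-→d19:-→d20:-→d21:-→d22:-→d23:-→d24:-→d25:-→d26:-→d27:-→d28:-→d29:H5→d30:-→d31:-→d32:H0 -> H0
  + 173.188.134.232/29 (H4) depth=29
  del 173.188.0.0/16 (clear depth 16)
  lookup 160.1.56.50: bits 1010 walk d0:-→d1:-→d2:-→d3:-→d4:H0 -> H0
  + 196.101.223.0/24 (H2) depth=24
  + 173.188.134.0/24 (H6) depth=24
  lookup 173.188.134.235: bits 10101101101111001000011011101011 walk d0:-→d1:-→d2:-→d3:-→d4:H0→d5:-→d6:-→d7:-→d8:-→d9:-→d10:-→d11:-→d12:-→d13:-→d14:H2→d15:-→d16:-→d17:-→d18:-→d19:-→d20:-→d21:-→d22:-→d23:-→d24:H6→d25:-→d26:-→d27:-→d28:-→d29:H4→d30:-→d31:-→d32:H0 -> H0
  + 0.0.0.0/0 (H5) depth=0
  + 196.0.0.0/8 (H1) depth=8
  lookup 173.188.134.235: bits 10101101101111001000011011101011 walk d0:H5→d1:-→d2:-→d3:-→d4:H0→d5:-→d6:-→d7:-→d8:-→d9:-→d10:-→d11:-→d12:-→d13:-→d14:H2→d15:-→d16:-→d17:-→d18:-→d19:-→d20:-→d21:-→d22:-→d23:-→d24:H6→d25:-→d26:-→d27:-→d28:-→d29:H4→d30:-→d31:-→d32:H0 -> H0
  lookup 173.188.0.5: bits 1010110110111100 walk d0:H5→d1:-→d2:-→d3:-→d4:H0→d5:-→d6:-→d7:-→d8:-→d9:-→d10:-→d11:-→d12:-→d13:-→d14:H2→d15:-→d16:- -> H2
  lookup 196.0.0.1: bits 110001000 walk d0:H5→d1:-→d2:-→d3:-→d4:-→d5:-→d6:-→d7:-→d8:H1→d9:H2 -> H2
  + 196.101.223.48/28 (H3) depth=28
  lookup 160.17.242.2: bits 1010 walk d0:H5→d1:-→d2:-→d3:-→d4:H0 -> H0
  lookup 113.29.48.52: bits 0 walk d0:H5→d1:- -> H5
  lookup 160.0.5.38: bits 1010 walk d0:H5→d1:-→d2:-→d3:-→d4:H0 -> H0
  lookup 173.188.134.235: bits 10101101101111001000011011101011 walk d0:H5→d1:-→d2:-→d3:-→d4:H0→d5:-→d6:-→d7:-→d8:-→d9:-→d10:-→d11:-→d12:-→d13:-→d14:H2→d15:-→d16:-→d17:-→d18:-→d19:-→d20:-→d21:-→d22:-→d23:-→d24:H6→d25:-→d26:-→d27:-→d28:-→d29:H4→d30:-→d31:-→d32:H0 -> H0
  del 196.0.0.0/9 (clear depth 9)
  del 196.101.223.48/28 (clear depth 28)
  del 173.188.134.235/32 (clear depth 32)
  lookup 11.40.0.9: bits 0000101100101 walk d0:H5→d1:-→d2:-→d3:-→d4:-→d5:-→d6:-→d7:-→d8:-→d9:-→d10:-→d11:-→d12:-→d13:H3 -> H3

== LOOKUPS ==
["H4","H0","H5","no-route","H0","H0","H0","H0","H2","H2","H0","H5","H0","H0","H3"]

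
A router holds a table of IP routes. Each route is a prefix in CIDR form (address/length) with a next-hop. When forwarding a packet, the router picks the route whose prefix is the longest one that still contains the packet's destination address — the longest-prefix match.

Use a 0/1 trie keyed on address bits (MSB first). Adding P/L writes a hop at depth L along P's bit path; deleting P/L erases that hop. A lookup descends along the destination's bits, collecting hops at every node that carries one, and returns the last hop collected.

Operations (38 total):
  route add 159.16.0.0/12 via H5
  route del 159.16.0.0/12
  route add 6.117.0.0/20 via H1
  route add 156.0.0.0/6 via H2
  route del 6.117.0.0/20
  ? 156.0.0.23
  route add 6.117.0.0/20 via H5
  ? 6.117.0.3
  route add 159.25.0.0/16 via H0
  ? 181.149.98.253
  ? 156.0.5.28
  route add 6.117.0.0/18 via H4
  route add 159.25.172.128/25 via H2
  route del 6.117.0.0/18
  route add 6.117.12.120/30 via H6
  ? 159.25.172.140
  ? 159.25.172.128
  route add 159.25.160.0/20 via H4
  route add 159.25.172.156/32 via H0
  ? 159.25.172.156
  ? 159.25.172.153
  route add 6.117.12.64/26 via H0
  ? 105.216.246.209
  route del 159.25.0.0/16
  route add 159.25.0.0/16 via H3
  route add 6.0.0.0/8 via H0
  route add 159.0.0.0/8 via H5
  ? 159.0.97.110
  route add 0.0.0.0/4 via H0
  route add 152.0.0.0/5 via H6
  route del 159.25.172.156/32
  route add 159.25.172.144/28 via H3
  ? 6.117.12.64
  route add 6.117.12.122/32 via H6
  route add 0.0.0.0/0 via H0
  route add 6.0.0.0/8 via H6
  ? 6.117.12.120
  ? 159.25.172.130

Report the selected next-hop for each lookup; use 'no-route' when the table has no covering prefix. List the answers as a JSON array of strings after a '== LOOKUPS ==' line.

Trace:
  + 159.16.0.0/12 (H5) depth=12
  - 159.16.0.0/12 clear@12
  + 6.117.0.0/20 (H1) depth=20
  + 156.0.0.0/6 (H2) depth=6
  - 6.117.0.0/20 clear@20
  lookup 156.0.0.23: bits 100111 walk d0:-→d1:-→d2:-→d3:-→d4:-→d5:-→d6:H2 -> H2
  + 6.117.0.0/20 (H5) depth=20
  lookup 6.117.0.3: bits 00000110011101010000 walk d0:-→d1:-→d2:-→d3:-→d4:-→d5:-→d6:-→d7:-→d8:-→d9:-→d10:-→d11:-→d12:-→d13:-→d14:-→d15:-→d16:-→d17:-→d18:-→d19:-→d20:H5 -> H5
  + 159.25.0.0/16 (H0) depth=16
  lookup 181.149.98.253: bits 10 walk d0:-→d1:-→d2:- -> no-route
  lookup 156.0.5.28: bits 100111 walk d0:-→d1:-→d2:-→d3:-→d4:-→d5:-→d6:H2 -> H2
  + 6.117.0.0/18 (H4) depth=18
  + 159.25.172.128/25 (H2) depth=25
  - 6.117.0.0/18 clear@18
  + 6.117.12.120/30 (H6) depth=30
  lookup 159.25.172.140: bits 1001111100011001101011001 walk d0:-→d1:-→d2:-→d3:-→d4:-→d5:-→d6:H2→d7:-→d8:-→d9:-→d10:-→d11:-→d12:-→d13:-→d14:-→d15:-→d16:H0→d17:-→d18:-→d19:-→d20:-→d21:-→d22:-→d23:-→d24:-→d25:H2 -> H2
  lookup 159.25.172.128: bits 1001111100011001101011001 walk d0:-→d1:-→d2:-→d3:-→d4:-→d5:-→d6:H2→d7:-→d8:-→d9:-→d10:-→d11:-→d12:-→d13:-→d14:-→d15:-→d16:H0→d17:-→d18:-→d19:-→d20:-→d21:-→d22:-→d23:-→d24:-→d25:H2 -> H2
  + 159.25.160.0/20 (H4) depth=20
  + 159.25.172.156/32 (H0) depth=32
  lookup 159.25.172.156: bits 10011111000110011010110010011100 walk d0:-→d1:-→d2:-→d3:-→d4:-→d5:-→d6:H2→d7:-→d8:-→d9:-→d10:-→d11:-→d12:-→d13:-→d14:-→d15:-→d16:H0→d17:-→d18:-→d19:-→d20:H4→d21:-→d22:-→d23:-→d24:-→d25:H2→d26:-→d27:-→d28:-→d29:-→d30:-→d31:-→d32:H0 -> H0
  lookup 159.25.172.153: bits 10011111000110011010110010011 walk d0:-→d1:-→d2:-→d3:-→d4:-→d5:-→d6:H2→d7:-→d8:-→d9:-→d10:-→d11:-→d12:-→d13:-→d14:-→d15:-→d16:H0→d17:-→d18:-→d19:-→d20:H4→d21:-→d22:-→d23:-→d24:-→d25:H2→d26:-→d27:-→d28:-→d29:- -> H2
  + 6.117.12.64/26 (H0) depth=26
  lookup 105.216.246.209: bits 0 walk d0:-→d1:- -> no-route
  - 159.25.0.0/16 clear@16
  + 159.25.0.0/16 (H3) depth=16
  + 6.0.0.0/8 (H0) depth=8
  + 159.0.0.0/8 (H5) depth=8
  lookup 159.0.97.110: bits 10011111000 walk d0:-→d1:-→d2:-→d3:-→d4:-→d5:-→d6:H2→d7:-→d8:H5→d9:-→d10:-→d11:- -> H5
  + 0.0.0.0/4 (H0) depth=4
  + 152.0.0.0/5 (H6) depth=5
  - 159.25.172.156/32 clear@32
  + 159.25.172.144/28 (H3) depth=28
  lookup 6.117.12.64: bits 00000110011101010000110001 walk d0:-→d1:-→d2:-→d3:-→d4:H0→d5:-→d6:-→d7:-→d8:H0→d9:-→d10:-→d11:-→d12:-→d13:-→d14:-→d15:-→d16:-→d17:-→d18:-→d19:-→d20:H5→d21:-→d22:-→d23:-→d24:-→d25:-→d26:H0 -> H0
  + 6.117.12.122/32 (H6) depth=32
  + 0.0.0.0/0 (H0) depth=0
  + 6.0.0.0/8 (H6) depth=8
  lookup 6.117.12.120: bits 000001100111010100001100011110 walk d0:H0→d1:-→d2:-→d3:-→d4:H0→d5:-→d6:-→d7:-→d8:H6→d9:-→d10:-→d11:-→d12:-→d13:-→d14:-→d15:-→d16:-→d17:-→d18:-→d19:-→d20:H5→d21:-→d22:-→d23:-→d24:-→d25:-→d26:H0→d27:-→d28:-→d29:-→d30:H6 -> H6
  lookup 159.25.172.130: bits 100111110001100110101100100 walk d0:H0→d1:-→d2:-→d3:-→d4:-→d5:H6→d6:H2→d7:-→d8:H5→d9:-→d10:-→d11:-→d12:-→d13:-→d14:-→d15:-→d16:H3→d17:-→d18:-→d19:-→d20:H4→d21:-→d22:-→d23:-→d24:-→d25:H2→d26:-→d27:- -> H2

== LOOKUPS ==
["H2","H5","no-route","H2","H2","H2","H0","H2","no-route","H5","H0","H6","H2"]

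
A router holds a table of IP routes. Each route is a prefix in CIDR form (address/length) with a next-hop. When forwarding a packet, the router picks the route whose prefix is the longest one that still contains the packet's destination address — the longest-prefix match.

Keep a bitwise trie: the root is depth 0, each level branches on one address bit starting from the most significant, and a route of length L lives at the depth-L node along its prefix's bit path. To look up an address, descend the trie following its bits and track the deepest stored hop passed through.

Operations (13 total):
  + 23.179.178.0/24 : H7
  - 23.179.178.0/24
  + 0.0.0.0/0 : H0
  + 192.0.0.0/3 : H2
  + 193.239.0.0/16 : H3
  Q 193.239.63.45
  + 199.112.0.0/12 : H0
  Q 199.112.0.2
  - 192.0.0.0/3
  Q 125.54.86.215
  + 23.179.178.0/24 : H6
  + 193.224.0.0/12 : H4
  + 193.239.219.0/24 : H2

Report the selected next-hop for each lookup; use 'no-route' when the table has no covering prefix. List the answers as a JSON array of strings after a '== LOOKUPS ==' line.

Trace:
  + 23.179.178.0/24 (H7) depth=24
  del 23.179.178.0/24 (clear depth 24)
  + 0.0.0.0/0 (H0) depth=0
  + 192.0.0.0/3 (H2) depth=3
  + 193.239.0.0/16 (H3) depth=16
  lookup 193.239.63.45: bits 1100000111101111 walk d0:H0→d1:-→d2:-→d3:H2→d4:-→d5:-→d6:-→d7:-→d8:-→d9:-→d10:-→d11:-→d12:-→d13:-→d14:-→d15:-→d16:H3 -> H3
  + 199.112.0.0/12 (H0) depth=12
  lookup 199.112.0.2: bits 110001110111 walk d0:H0→d1:-→d2:-→d3:H2→d4:-→d5:-→d6:-→d7:-→d8:-→d9:-→d10:-→d11:-→d12:H0 -> H0
  del 192.0.0.0/3 (clear depth 3)
  lookup 125.54.86.215: bits 0 walk d0:H0→d1:- -> H0
  + 23.179.178.0/24 (H6) depth=24
  + 193.224.0.0/12 (H4) depth=12
  + 193.239.219.0/24 (H2) depth=24

== LOOKUPS ==
["H3","H0","H0"]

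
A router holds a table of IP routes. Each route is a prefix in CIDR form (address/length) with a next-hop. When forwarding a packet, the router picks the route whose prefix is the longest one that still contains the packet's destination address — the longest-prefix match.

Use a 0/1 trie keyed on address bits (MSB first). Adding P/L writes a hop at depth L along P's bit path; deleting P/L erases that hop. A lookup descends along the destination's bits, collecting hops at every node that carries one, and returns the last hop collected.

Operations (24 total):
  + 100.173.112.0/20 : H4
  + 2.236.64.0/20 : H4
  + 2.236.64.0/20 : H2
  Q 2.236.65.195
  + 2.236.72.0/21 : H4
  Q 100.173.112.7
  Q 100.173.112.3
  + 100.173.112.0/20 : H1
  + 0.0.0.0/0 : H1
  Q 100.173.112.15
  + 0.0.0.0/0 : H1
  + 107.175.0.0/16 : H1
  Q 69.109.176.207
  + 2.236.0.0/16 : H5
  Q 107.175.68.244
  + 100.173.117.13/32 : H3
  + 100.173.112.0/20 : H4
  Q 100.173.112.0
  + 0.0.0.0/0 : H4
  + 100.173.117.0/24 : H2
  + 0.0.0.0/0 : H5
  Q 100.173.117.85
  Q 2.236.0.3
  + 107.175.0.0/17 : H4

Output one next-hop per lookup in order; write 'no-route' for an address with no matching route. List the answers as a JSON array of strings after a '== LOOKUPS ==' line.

Apply in order:
  add 100.173.112.0/20 -> H4 at depth 20
  add 2.236.64.0/20 -> H4 at depth 20
  add 2.236.64.0/20 -> H2 at depth 20
  Q 2.236.65.195: descend 00000010111011000100 ; hops seen [H2] ; pick H2
  add 2.236.72.0/21 -> H4 at depth 21
  Q 100.173.112.7: descend 01100100101011010111 ; hops seen [H4] ; pick H4
  Q 100.173.112.3: descend 01100100101011010111 ; hops seen [H4] ; pick H4
  add 100.173.112.0/20 -> H1 at depth 20
  add 0.0.0.0/0 -> H1 at depth 0
  Q 100.173.112.15: descend 01100100101011010111 ; hops seen [H1,H1] ; pick H1
  add 0.0.0.0/0 -> H1 at depth 0
  add 107.175.0.0/16 -> H1 at depth 16
  Q 69.109.176.207: descend 01 ; hops seen [H1] ; pick H1
  add 2.236.0.0/16 -> H5 at depth 16
  Q 107.175.68.244: descend 0110101110101111 ; hops seen [H1,H1] ; pick H1
  add 100.173.117.13/32 -> H3 at depth 32
  add 100.173.112.0/20 -> H4 at depth 20
  Q 100.173.112.0: descend 011001001010110101110 ; hops seen [H1,H4] ; pick H4
  add 0.0.0.0/0 -> H4 at depth 0
  add 100.173.117.0/24 -> H2 at depth 24
  add 0.0.0.0/0 -> H5 at depth 0
  Q 100.173.117.85: descend 0110010010101101011101010 ; hops seen [H5,H4,H2] ; pick H2
  Q 2.236.0.3: descend 00000010111011000 ; hops seen [H5,H5] ; pick H5
  add 107.175.0.0/17 -> H4 at depth 17

== LOOKUPS ==
["H2","H4","H4","H1","H1","H1","H4","H2","H5"]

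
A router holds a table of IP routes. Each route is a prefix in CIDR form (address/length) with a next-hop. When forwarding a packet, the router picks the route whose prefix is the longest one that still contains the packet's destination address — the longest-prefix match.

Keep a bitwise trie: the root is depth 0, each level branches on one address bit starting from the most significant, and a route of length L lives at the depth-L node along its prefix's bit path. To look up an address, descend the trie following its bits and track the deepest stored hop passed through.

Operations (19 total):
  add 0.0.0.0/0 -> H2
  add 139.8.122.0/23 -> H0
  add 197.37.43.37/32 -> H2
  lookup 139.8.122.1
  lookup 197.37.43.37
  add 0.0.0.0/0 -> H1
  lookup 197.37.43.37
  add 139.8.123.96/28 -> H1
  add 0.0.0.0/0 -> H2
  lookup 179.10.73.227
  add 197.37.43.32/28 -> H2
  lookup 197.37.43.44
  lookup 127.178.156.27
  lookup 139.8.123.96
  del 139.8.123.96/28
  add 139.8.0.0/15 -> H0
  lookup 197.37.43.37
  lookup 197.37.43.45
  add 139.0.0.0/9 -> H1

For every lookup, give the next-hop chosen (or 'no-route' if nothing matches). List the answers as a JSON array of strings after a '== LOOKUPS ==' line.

Process each operation:
  add 0.0.0.0/0 -> H2 at depth 0
  add 139.8.122.0/23 -> H0 at depth 23
  add 197.37.43.37/32 -> H2 at depth 32
  lookup 139.8.122.1: bits 10001011000010000111101 walk d0:H2→d1:-→d2:-→d3:-→d4:-→d5:-→d6:-→d7:-→d8:-→d9:-→d10:-→d11:-→d12:-→d13:-→d14:-→d15:-→d16:-→d17:-→d18:-→d19:-→d20:-→d21:-→d22:-→d23:H0 -> H0
  lookup 197.37.43.37: bits 11000101001001010010101100100101 walk d0:H2→d1:-→d2:-→d3:-→d4:-→d5:-→d6:-→d7:-→d8:-→d9:-→d10:-→d11:-→d12:-→d13:-→d14:-→d15:-→d16:-→d17:-→d18:-→d19:-→d20:-→d21:-→d22:-→d23:-→d24:-→d25:-→d26:-→d27:-→d28:-→d29:-→d30:-→d31:-→d32:H2 -> H2
  add 0.0.0.0/0 -> H1 at depth 0
  lookup 197.37.43.37: bits 11000101001001010010101100100101 walk d0:H1→d1:-→d2:-→d3:-→d4:-→d5:-→d6:-→d7:-→d8:-→d9:-→d10:-→d11:-→d12:-→d13:-→d14:-→d15:-→d16:-→d17:-→d18:-→d19:-→d20:-→d21:-→d22:-→d23:-→d24:-→d25:-→d26:-→d27:-→d28:-→d29:-→d30:-→d31:-→d32:H2 -> H2
  add 139.8.123.96/28 -> H1 at depth 28
  add 0.0.0.0/0 -> H2 at depth 0
  lookup 179.10.73.227: bits 10 walk d0:H2→d1:-→d2:- -> H2
  add 197.37.43.32/28 -> H2 at depth 28
  lookup 197.37.43.44: bits 1100010100100101001010110010 walk d0:H2→d1:-→d2:-→d3:-→d4:-→d5:-→d6:-→d7:-→d8:-→d9:-→d10:-→d11:-→d12:-→d13:-→d14:-→d15:-→d16:-→d17:-→d18:-→d19:-→d20:-→d21:-→d22:-→d23:-→d24:-→d25:-→d26:-→d27:-→d28:H2 -> H2
  lookup 127.178.156.27: bits ε walk d0:H2 -> H2
  lookup 139.8.123.96: bits 1000101100001000011110110110 walk d0:H2→d1:-→d2:-→d3:-→d4:-→d5:-→d6:-→d7:-→d8:-→d9:-→d10:-→d11:-→d12:-→d13:-→d14:-→d15:-→d16:-→d17:-→d18:-→d19:-→d20:-→d21:-→d22:-→d23:H0→d24:-→d25:-→d26:-→d27:-→d28:H1 -> H1
  - 139.8.123.96/28 clear@28
  add 139.8.0.0/15 -> H0 at depth 15
  lookup 197.37.43.37: bits 11000101001001010010101100100101 walk d0:H2→d1:-→d2:-→d3:-→d4:-→d5:-→d6:-→d7:-→d8:-→d9:-→d10:-→d11:-→d12:-→d13:-→d14:-→d15:-→d16:-→d17:-→d18:-→d19:-→d20:-→d21:-→d22:-→d23:-→d24:-→d25:-→d26:-→d27:-→d28:H2→d29:-→d30:-→d31:-→d32:H2 -> H2
  lookup 197.37.43.45: bits 1100010100100101001010110010 walk d0:H2→d1:-→d2:-→d3:-→d4:-→d5:-→d6:-→d7:-→d8:-→d9:-→d10:-→d11:-→d12:-→d13:-→d14:-→d15:-→d16:-→d17:-→d18:-→d19:-→d20:-→d21:-→d22:-→d23:-→d24:-→d25:-→d26:-→d27:-→d28:H2 -> H2
  add 139.0.0.0/9 -> H1 at depth 9

== LOOKUPS ==
["H0","H2","H2","H2","H2","H2","H1","H2","H2"]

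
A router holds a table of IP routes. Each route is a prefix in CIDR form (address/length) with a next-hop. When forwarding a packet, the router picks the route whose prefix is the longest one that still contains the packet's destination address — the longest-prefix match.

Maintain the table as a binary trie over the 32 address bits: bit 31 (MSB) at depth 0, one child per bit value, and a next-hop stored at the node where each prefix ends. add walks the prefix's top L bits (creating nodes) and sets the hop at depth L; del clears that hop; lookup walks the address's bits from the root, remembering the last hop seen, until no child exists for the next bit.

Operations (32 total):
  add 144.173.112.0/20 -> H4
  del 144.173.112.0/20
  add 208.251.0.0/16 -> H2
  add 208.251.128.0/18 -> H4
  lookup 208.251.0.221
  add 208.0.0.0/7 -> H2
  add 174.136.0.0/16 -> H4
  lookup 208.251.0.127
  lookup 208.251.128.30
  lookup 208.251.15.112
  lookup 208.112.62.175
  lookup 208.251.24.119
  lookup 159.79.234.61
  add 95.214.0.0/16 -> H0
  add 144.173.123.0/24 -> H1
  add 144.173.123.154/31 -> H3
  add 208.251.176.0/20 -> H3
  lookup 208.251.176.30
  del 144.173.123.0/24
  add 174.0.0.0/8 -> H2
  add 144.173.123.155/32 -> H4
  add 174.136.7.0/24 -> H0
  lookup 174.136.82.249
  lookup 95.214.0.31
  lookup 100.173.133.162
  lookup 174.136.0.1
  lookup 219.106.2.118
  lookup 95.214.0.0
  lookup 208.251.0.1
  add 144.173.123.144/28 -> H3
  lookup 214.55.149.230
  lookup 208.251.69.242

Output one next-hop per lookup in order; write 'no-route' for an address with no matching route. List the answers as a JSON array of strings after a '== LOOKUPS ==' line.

Process each operation:
  add 144.173.112.0/20 -> H4 at depth 20
  del 144.173.112.0/20 (clear depth 20)
  add 208.251.0.0/16 -> H2 at depth 16
  add 208.251.128.0/18 -> H4 at depth 18
  lookup 208.251.0.221: bits 1101000011111011 walk d0:-→d1:-→d2:-→d3:-→d4:-→d5:-→d6:-→d7:-→d8:-→d9:-→d10:-→d11:-→d12:-→d13:-→d14:-→d15:-→d16:H2 -> H2
  add 208.0.0.0/7 -> H2 at depth 7
  add 174.136.0.0/16 -> H4 at depth 16
  lookup 208.251.0.127: bits 1101000011111011 walk d0:-→d1:-→d2:-→d3:-→d4:-→d5:-→d6:-→d7:H2→d8:-→d9:-→d10:-→d11:-→d12:-→d13:-→d14:-→d15:-→d16:H2 -> H2
  lookup 208.251.128.30: bits 110100001111101110 walk d0:-→d1:-→d2:-→d3:-→d4:-→d5:-→d6:-→d7:H2→d8:-→d9:-→d10:-→d11:-→d12:-→d13:-→d14:-→d15:-→d16:H2→d17:-→d18:H4 -> H4
  lookup 208.251.15.112: bits 1101000011111011 walk d0:-→d1:-→d2:-→d3:-→d4:-→d5:-→d6:-→d7:H2→d8:-→d9:-→d10:-→d11:-→d12:-→d13:-→d14:-→d15:-→d16:H2 -> H2
  lookup 208.112.62.175: bits 11010000 walk d0:-→d1:-→d2:-→d3:-→d4:-→d5:-→d6:-→d7:H2→d8:- -> H2
  lookup 208.251.24.119: bits 1101000011111011 walk d0:-→d1:-→d2:-→d3:-→d4:-→d5:-→d6:-→d7:H2→d8:-→d9:-→d10:-→d11:-→d12:-→d13:-→d14:-→d15:-→d16:H2 -> H2
  lookup 159.79.234.61: bits 1001 walk d0:-→d1:-→d2:-→d3:-→d4:- -> no-route
  add 95.214.0.0/16 -> H0 at depth 16
  add 144.173.123.0/24 -> H1 at depth 24
  add 144.173.123.154/31 -> H3 at depth 31
  add 208.251.176.0/20 -> H3 at depth 20
  lookup 208.251.176.30: bits 11010000111110111011 walk d0:-→d1:-→d2:-→d3:-→d4:-→d5:-→d6:-→d7:H2→d8:-→d9:-→d10:-→d11:-→d12:-→d13:-→d14:-→d15:-→d16:H2→d17:-→d18:H4→d19:-→d20:H3 -> H3
  del 144.173.123.0/24 (clear depth 24)
  add 174.0.0.0/8 -> H2 at depth 8
  add 144.173.123.155/32 -> H4 at depth 32
  add 174.136.7.0/24 -> H0 at depth 24
  lookup 174.136.82.249: bits 10101110100010000 walk d0:-→d1:-→d2:-→d3:-→d4:-→d5:-→d6:-→d7:-→d8:H2→d9:-→d10:-→d11:-→d12:-→d13:-→d14:-→d15:-→d16:H4→d17:- -> H4
  lookup 95.214.0.31: bits 0101111111010110 walk d0:-→d1:-→d2:-→d3:-→d4:-→d5:-→d6:-→d7:-→d8:-→d9:-→d10:-→d11:-→d12:-→d13:-→d14:-→d15:-→d16:H0 -> H0
  lookup 100.173.133.162: bits 01 walk d0:-→d1:-→d2:- -> no-route
  lookup 174.136.0.1: bits 101011101000100000000 walk d0:-→d1:-→d2:-→d3:-→d4:-→d5:-→d6:-→d7:-→d8:H2→d9:-→d10:-→d11:-→d12:-→d13:-→d14:-→d15:-→d16:H4→d17:-→d18:-→d19:-→d20:-→d21:- -> H4
  lookup 219.106.2.118: bits 1101 walk d0:-→d1:-→d2:-→d3:-→d4:- -> no-route
  lookup 95.214.0.0: bits 0101111111010110 walk d0:-→d1:-→d2:-→d3:-→d4:-→d5:-→d6:-→d7:-→d8:-→d9:-→d10:-→d11:-→d12:-→d13:-→d14:-→d15:-→d16:H0 -> H0
  lookup 208.251.0.1: bits 1101000011111011 walk d0:-→d1:-→d2:-→d3:-→d4:-→d5:-→d6:-→d7:H2→d8:-→d9:-→d10:-→d11:-→d12:-→d13:-→d14:-→d15:-→d16:H2 -> H2
  add 144.173.123.144/28 -> H3 at depth 28
  lookup 214.55.149.230: bits 11010 walk d0:-→d1:-→d2:-→d3:-→d4:-→d5:- -> no-route
  lookup 208.251.69.242: bits 1101000011111011 walk d0:-→d1:-→d2:-→d3:-→d4:-→d5:-→d6:-→d7:H2→d8:-→d9:-→d10:-→d11:-→d12:-→d13:-→d14:-→d15:-→d16:H2 -> H2

== LOOKUPS ==
["H2","H2","H4","H2","H2","H2","no-route","H3","H4","H0","no-route","H4","no-route","H0","H2","no-route","H2"]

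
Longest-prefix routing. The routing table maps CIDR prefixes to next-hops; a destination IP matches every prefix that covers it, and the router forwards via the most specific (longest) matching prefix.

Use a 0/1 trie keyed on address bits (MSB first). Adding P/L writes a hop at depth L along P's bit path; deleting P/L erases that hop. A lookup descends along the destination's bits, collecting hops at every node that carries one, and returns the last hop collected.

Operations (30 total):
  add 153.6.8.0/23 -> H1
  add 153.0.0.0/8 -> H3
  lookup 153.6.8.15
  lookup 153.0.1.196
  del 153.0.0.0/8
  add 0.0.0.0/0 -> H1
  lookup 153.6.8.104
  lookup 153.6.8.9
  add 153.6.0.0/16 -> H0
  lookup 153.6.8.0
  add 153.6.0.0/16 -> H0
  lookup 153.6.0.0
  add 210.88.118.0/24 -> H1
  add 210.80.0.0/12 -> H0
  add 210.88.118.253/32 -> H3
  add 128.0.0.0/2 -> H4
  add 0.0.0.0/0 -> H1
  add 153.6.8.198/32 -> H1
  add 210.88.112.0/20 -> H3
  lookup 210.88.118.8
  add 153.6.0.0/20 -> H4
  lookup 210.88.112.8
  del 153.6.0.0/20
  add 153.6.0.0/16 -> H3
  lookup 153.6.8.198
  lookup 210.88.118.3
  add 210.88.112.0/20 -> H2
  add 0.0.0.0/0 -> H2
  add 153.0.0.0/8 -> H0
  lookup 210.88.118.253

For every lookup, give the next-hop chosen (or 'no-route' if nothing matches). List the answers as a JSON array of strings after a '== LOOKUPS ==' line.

Apply in order:
  add 153.6.8.0/23 -> H1 at depth 23
  add 153.0.0.0/8 -> H3 at depth 8
  ? 153.6.8.15  path d0:-→d1:-→d2:-→d3:-→d4:-→d5:-→d6:-→d7:-→d8:H3→d9:-→d10:-→d11:-→d12:-→d13:-→d14:-→d15:-→d16:-→d17:-→d18:-→d19:-→d20:-→d21:-→d22:-→d23:H1  best=H1
  ? 153.0.1.196  path d0:-→d1:-→d2:-→d3:-→d4:-→d5:-→d6:-→d7:-→d8:H3→d9:-→d10:-→d11:-→d12:-→d13:-  best=H3
  del 153.0.0.0/8 (clear depth 8)
  add 0.0.0.0/0 -> H1 at depth 0
  ? 153.6.8.104  path d0:H1→d1:-→d2:-→d3:-→d4:-→d5:-→d6:-→d7:-→d8:-→d9:-→d10:-→d11:-→d12:-→d13:-→d14:-→d15:-→d16:-→d17:-→d18:-→d19:-→d20:-→d21:-→d22:-→d23:H1  best=H1
  ? 153.6.8.9  path d0:H1→d1:-→d2:-→d3:-→d4:-→d5:-→d6:-→d7:-→d8:-→d9:-→d10:-→d11:-→d12:-→d13:-→d14:-→d15:-→d16:-→d17:-→d18:-→d19:-→d20:-→d21:-→d22:-→d23:H1  best=H1
  add 153.6.0.0/16 -> H0 at depth 16
  ? 153.6.8.0  path d0:H1→d1:-→d2:-→d3:-→d4:-→d5:-→d6:-→d7:-→d8:-→d9:-→d10:-→d11:-→d12:-→d13:-→d14:-→d15:-→d16:H0→d17:-→d18:-→d19:-→d20:-→d21:-→d22:-→d23:H1  best=H1
  add 153.6.0.0/16 -> H0 at depth 16
  ? 153.6.0.0  path d0:H1→d1:-→d2:-→d3:-→d4:-→d5:-→d6:-→d7:-→d8:-→d9:-→d10:-→d11:-→d12:-→d13:-→d14:-→d15:-→d16:H0→d17:-→d18:-→d19:-→d20:-  best=H0
  add 210.88.118.0/24 -> H1 at depth 24
  add 210.80.0.0/12 -> H0 at depth 12
  add 210.88.118.253/32 -> H3 at depth 32
  add 128.0.0.0/2 -> H4 at depth 2
  add 0.0.0.0/0 -> H1 at depth 0
  add 153.6.8.198/32 -> H1 at depth 32
  add 210.88.112.0/20 -> H3 at depth 20
  ? 210.88.118.8  path d0:H1→d1:-→d2:-→d3:-→d4:-→d5:-→d6:-→d7:-→d8:-→d9:-→d10:-→d11:-→d12:H0→d13:-→d14:-→d15:-→d16:-→d17:-→d18:-→d19:-→d20:H3→d21:-→d22:-→d23:-→d24:H1  best=H1
  add 153.6.0.0/20 -> H4 at depth 20
  ? 210.88.112.8  path d0:H1→d1:-→d2:-→d3:-→d4:-→d5:-→d6:-→d7:-→d8:-→d9:-→d10:-→d11:-→d12:H0→d13:-→d14:-→d15:-→d16:-→d17:-→d18:-→d19:-→d20:H3→d21:-  best=H3
  del 153.6.0.0/20 (clear depth 20)
  add 153.6.0.0/16 -> H3 at depth 16
  ? 153.6.8.198  path d0:H1→d1:-→d2:H4→d3:-→d4:-→d5:-→d6:-→d7:-→d8:-→d9:-→d10:-→d11:-→d12:-→d13:-→d14:-→d15:-→d16:H3→d17:-→d18:-→d19:-→d20:-→d21:-→d22:-→d23:H1→d24:-→d25:-→d26:-→d27:-→d28:-→d29:-→d30:-→d31:-→d32:H1  best=H1
  ? 210.88.118.3  path d0:H1→d1:-→d2:-→d3:-→d4:-→d5:-→d6:-→d7:-→d8:-→d9:-→d10:-→d11:-→d12:H0→d13:-→d14:-→d15:-→d16:-→d17:-→d18:-→d19:-→d20:H3→d21:-→d22:-→d23:-→d24:H1  best=H1
  add 210.88.112.0/20 -> H2 at depth 20
  add 0.0.0.0/0 -> H2 at depth 0
  add 153.0.0.0/8 -> H0 at depth 8
  ? 210.88.118.253  path d0:H2→d1:-→d2:-→d3:-→d4:-→d5:-→d6:-→d7:-→d8:-→d9:-→d10:-→d11:-→d12:H0→d13:-→d14:-→d15:-→d16:-→d17:-→d18:-→d19:-→d20:H2→d21:-→d22:-→d23:-→d24:H1→d25:-→d26:-→d27:-→d28:-→d29:-→d30:-→d31:-→d32:H3  best=H3

== LOOKUPS ==
["H1","H3","H1","H1","H1","H0","H1","H3","H1","H1","H3"]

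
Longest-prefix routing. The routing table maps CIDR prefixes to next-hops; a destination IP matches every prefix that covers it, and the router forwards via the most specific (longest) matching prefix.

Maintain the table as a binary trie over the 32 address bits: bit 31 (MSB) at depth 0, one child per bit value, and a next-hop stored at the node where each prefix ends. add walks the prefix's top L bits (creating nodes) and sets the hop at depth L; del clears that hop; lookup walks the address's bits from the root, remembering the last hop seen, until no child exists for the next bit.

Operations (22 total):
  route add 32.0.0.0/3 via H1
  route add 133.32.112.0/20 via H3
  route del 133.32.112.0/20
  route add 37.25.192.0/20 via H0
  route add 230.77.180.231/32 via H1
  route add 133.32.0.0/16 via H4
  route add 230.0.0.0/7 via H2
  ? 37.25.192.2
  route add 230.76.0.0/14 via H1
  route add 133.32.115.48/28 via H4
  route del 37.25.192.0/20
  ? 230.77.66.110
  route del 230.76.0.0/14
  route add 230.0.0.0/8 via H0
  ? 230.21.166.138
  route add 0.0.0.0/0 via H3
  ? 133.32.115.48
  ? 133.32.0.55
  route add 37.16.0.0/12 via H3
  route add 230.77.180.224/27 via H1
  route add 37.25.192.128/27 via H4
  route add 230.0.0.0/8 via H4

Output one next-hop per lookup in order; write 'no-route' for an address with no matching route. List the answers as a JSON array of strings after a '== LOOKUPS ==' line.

Trace:
  + 32.0.0.0/3 (H1) depth=3
  + 133.32.112.0/20 (H3) depth=20
  - 133.32.112.0/20 clear@20
  + 37.25.192.0/20 (H0) depth=20
  + 230.77.180.231/32 (H1) depth=32
  + 133.32.0.0/16 (H4) depth=16
  + 230.0.0.0/7 (H2) depth=7
  Q 37.25.192.2: descend 00100101000110011100 ; hops seen [H1,H0] ; pick H0
  + 230.76.0.0/14 (H1) depth=14
  + 133.32.115.48/28 (H4) depth=28
  - 37.25.192.0/20 clear@20
  Q 230.77.66.110: descend 1110011001001101 ; hops seen [H2,H1] ; pick H1
  - 230.76.0.0/14 clear@14
  + 230.0.0.0/8 (H0) depth=8
  Q 230.21.166.138: descend 111001100 ; hops seen [H2,H0] ; pick H0
  + 0.0.0.0/0 (H3) depth=0
  Q 133.32.115.48: descend 1000010100100000011100110011 ; hops seen [H3,H4,H4] ; pick H4
  Q 133.32.0.55: descend 10000101001000000 ; hops seen [H3,H4] ; pick H4
  + 37.16.0.0/12 (H3) depth=12
  + 230.77.180.224/27 (H1) depth=27
  + 37.25.192.128/27 (H4) depth=27
  + 230.0.0.0/8 (H4) depth=8

== LOOKUPS ==
["H0","H1","H0","H4","H4"]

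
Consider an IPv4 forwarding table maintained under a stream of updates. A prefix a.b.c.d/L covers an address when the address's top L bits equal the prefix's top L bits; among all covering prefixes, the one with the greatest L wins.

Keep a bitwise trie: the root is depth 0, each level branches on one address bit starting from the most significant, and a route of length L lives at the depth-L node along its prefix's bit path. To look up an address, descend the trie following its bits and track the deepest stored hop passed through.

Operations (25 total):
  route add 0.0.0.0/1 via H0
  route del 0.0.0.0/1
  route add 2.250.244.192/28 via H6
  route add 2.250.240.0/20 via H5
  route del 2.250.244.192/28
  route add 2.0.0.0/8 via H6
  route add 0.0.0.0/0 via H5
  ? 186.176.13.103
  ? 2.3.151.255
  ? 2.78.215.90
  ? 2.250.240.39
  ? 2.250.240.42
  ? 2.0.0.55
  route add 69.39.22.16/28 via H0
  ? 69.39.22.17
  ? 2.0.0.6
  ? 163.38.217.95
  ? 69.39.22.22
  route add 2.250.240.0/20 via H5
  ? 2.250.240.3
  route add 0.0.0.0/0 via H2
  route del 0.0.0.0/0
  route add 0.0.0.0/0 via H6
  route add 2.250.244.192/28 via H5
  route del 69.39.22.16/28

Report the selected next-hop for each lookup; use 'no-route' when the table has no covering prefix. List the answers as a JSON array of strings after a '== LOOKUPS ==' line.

Apply in order:
  add 0.0.0.0/1 -> H0 at depth 1
  del 0.0.0.0/1 (clear depth 1)
  add 2.250.244.192/28 -> H6 at depth 28
  add 2.250.240.0/20 -> H5 at depth 20
  del 2.250.244.192/28 (clear depth 28)
  add 2.0.0.0/8 -> H6 at depth 8
  add 0.0.0.0/0 -> H5 at depth 0
  Q 186.176.13.103: descend ε ; hops seen [H5] ; pick H5
  Q 2.3.151.255: descend 00000010 ; hops seen [H5,H6] ; pick H6
  Q 2.78.215.90: descend 00000010 ; hops seen [H5,H6] ; pick H6
  Q 2.250.240.39: descend 000000101111101011110 ; hops seen [H5,H6,H5] ; pick H5
  Q 2.250.240.42: descend 000000101111101011110 ; hops seen [H5,H6,H5] ; pick H5
  Q 2.0.0.55: descend 00000010 ; hops seen [H5,H6] ; pick H6
  add 69.39.22.16/28 -> H0 at depth 28
  Q 69.39.22.17: descend 0100010100100111000101100001 ; hops seen [H5,H0] ; pick H0
  Q 2.0.0.6: descend 00000010 ; hops seen [H5,H6] ; pick H6
  Q 163.38.217.95: descend ε ; hops seen [H5] ; pick H5
  Q 69.39.22.22: descend 0100010100100111000101100001 ; hops seen [H5,H0] ; pick H0
  add 2.250.240.0/20 -> H5 at depth 20
  Q 2.250.240.3: descend 000000101111101011110 ; hops seen [H5,H6,H5] ; pick H5
  add 0.0.0.0/0 -> H2 at depth 0
  del 0.0.0.0/0 (clear depth 0)
  add 0.0.0.0/0 -> H6 at depth 0
  add 2.250.244.192/28 -> H5 at depth 28
  del 69.39.22.16/28 (clear depth 28)

== LOOKUPS ==
["H5","H6","H6","H5","H5","H6","H0","H6","H5","H0","H5"]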